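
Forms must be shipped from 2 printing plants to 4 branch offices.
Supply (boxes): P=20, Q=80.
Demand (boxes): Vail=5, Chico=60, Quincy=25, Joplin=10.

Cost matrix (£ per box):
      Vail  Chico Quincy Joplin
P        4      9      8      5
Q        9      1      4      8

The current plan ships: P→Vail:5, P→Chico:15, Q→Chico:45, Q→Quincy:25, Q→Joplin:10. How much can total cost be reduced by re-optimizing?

130

Current plan cost = 5·4 + 15·9 + 45·1 + 25·4 + 10·8 = £380.
Optimal plan:
  P→Vail: 5 boxes
  P→Quincy: 5 boxes
  P→Joplin: 10 boxes
  Q→Chico: 60 boxes
  Q→Quincy: 20 boxes
Optimal cost = £250.
Saving = 380 − 250 = £130.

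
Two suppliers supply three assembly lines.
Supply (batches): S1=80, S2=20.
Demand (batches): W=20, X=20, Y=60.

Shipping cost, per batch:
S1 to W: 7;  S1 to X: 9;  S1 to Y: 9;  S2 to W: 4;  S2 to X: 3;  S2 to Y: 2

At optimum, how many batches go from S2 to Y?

Optimal shipments:
  S1 to W: 20 × 7 = 140
  S1 to X: 20 × 9 = 180
  S1 to Y: 40 × 9 = 360
  S2 to Y: 20 × 2 = 40
Total cost = 720.
So S2→Y carries 20 batches.

20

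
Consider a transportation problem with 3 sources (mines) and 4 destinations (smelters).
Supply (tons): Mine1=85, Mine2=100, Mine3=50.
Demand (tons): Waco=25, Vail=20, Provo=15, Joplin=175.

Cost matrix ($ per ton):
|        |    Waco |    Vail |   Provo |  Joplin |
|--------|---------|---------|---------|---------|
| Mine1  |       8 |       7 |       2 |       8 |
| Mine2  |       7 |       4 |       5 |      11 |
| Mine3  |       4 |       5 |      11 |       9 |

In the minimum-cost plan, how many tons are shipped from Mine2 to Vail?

Solving gives:
  Mine1->Joplin: 85 × $8 = $680
  Mine2->Vail: 20 × $4 = $80
  Mine2->Provo: 15 × $5 = $75
  Mine2->Joplin: 65 × $11 = $715
  Mine3->Waco: 25 × $4 = $100
  Mine3->Joplin: 25 × $9 = $225
Total cost = $1875.
So Mine2→Vail carries 20 tons.

20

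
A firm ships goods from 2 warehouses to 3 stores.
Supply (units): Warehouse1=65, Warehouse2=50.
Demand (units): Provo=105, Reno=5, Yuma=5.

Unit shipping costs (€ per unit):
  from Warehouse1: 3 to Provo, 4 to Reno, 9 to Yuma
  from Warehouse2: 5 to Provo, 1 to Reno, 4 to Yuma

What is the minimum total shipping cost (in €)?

An optimal shipping plan:
  Warehouse1->Provo: 65 × €3 = €195
  Warehouse2->Provo: 40 × €5 = €200
  Warehouse2->Reno: 5 × €1 = €5
  Warehouse2->Yuma: 5 × €4 = €20
Total = 195 + 200 + 5 + 20 = €420.

420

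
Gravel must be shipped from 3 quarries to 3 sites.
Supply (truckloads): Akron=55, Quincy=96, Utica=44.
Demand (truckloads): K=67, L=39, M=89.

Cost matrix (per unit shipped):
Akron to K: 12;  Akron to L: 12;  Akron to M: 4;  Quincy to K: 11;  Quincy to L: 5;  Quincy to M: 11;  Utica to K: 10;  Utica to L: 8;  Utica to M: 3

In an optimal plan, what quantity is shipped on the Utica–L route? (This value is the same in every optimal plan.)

Solving gives:
  Akron to M: 55 × 4 = 220
  Quincy to K: 57 × 11 = 627
  Quincy to L: 39 × 5 = 195
  Utica to K: 10 × 10 = 100
  Utica to M: 34 × 3 = 102
Total cost = 1244.
The route Utica→L is not used.

0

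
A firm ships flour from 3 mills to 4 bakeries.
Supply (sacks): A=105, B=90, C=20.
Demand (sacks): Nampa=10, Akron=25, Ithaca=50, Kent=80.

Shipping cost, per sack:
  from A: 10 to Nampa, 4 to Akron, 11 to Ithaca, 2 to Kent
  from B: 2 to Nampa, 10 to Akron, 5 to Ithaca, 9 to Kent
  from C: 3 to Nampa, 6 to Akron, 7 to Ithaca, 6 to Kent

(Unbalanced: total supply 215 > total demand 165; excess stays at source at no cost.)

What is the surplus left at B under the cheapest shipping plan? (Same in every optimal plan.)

Minimum-cost shipments:
  A to Akron: 25 × 4 = 100
  A to Kent: 80 × 2 = 160
  B to Nampa: 10 × 2 = 20
  B to Ithaca: 50 × 5 = 250
Total cost = 530.
B ships 60 of its 90, leaving 30.

30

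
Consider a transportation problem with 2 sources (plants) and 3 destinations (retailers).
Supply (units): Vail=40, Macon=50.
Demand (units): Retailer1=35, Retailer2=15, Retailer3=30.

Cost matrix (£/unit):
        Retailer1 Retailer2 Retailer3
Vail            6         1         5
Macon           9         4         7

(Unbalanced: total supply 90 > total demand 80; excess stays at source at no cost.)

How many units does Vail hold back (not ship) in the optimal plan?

An optimal plan:
  Vail->Retailer1: 35 units
  Vail->Retailer2: 5 units
  Macon->Retailer2: 10 units
  Macon->Retailer3: 30 units
Total cost = £465.
Vail ships 40 of its 40, leaving 0.

0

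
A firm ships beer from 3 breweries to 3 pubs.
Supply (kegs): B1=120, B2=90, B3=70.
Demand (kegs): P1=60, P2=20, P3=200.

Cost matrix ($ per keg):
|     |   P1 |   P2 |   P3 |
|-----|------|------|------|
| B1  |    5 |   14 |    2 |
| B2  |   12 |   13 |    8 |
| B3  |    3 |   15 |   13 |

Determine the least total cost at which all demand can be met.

One minimum-cost allocation:
  B1→P3: 120 × $2 = $240
  B2→P2: 10 × $13 = $130
  B2→P3: 80 × $8 = $640
  B3→P1: 60 × $3 = $180
  B3→P2: 10 × $15 = $150
Total = 240 + 130 + 640 + 180 + 150 = $1340.

1340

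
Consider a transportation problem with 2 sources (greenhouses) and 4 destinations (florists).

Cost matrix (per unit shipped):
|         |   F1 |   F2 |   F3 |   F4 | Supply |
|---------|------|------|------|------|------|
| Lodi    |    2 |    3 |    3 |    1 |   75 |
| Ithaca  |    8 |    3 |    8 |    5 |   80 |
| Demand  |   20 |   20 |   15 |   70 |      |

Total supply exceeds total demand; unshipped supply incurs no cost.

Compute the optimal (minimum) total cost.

Optimal allocation:
  Lodi to F1: 20 × 2 = 40
  Lodi to F3: 15 × 3 = 45
  Lodi to F4: 40 × 1 = 40
  Ithaca to F2: 20 × 3 = 60
  Ithaca to F4: 30 × 5 = 150
Total = 40 + 45 + 40 + 60 + 150 = 335.
(Supply check: Lodi ships 75; Ithaca ships 50.)

335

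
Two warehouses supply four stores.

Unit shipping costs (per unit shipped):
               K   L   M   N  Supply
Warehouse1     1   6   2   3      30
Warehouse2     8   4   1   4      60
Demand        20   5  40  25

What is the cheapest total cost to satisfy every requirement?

170

An optimal shipping plan:
  Warehouse1→K: 20 × 1 = 20
  Warehouse1→N: 10 × 3 = 30
  Warehouse2→L: 5 × 4 = 20
  Warehouse2→M: 40 × 1 = 40
  Warehouse2→N: 15 × 4 = 60
Total = 20 + 30 + 20 + 40 + 60 = 170.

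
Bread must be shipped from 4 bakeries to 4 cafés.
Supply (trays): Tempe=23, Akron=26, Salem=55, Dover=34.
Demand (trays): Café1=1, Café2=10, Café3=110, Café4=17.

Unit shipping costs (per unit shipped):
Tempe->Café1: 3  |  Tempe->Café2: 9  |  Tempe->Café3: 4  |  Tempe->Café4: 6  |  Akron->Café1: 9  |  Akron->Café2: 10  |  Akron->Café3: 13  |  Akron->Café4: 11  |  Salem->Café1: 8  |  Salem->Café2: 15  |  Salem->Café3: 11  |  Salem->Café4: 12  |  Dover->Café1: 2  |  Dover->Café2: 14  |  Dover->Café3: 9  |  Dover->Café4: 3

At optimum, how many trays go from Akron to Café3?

The minimum-cost plan:
  Tempe->Café3: 23 trays
  Akron->Café2: 10 trays
  Akron->Café3: 16 trays
  Salem->Café3: 55 trays
  Dover->Café1: 1 trays
  Dover->Café3: 16 trays
  Dover->Café4: 17 trays
Total cost = 1202.
So Akron→Café3 carries 16 trays.

16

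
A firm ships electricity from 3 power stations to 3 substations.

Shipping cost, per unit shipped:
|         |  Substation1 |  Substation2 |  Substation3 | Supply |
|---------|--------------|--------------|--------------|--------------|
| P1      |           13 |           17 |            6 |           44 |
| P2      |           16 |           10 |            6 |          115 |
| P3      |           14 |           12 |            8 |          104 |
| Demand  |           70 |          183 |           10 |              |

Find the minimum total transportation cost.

An optimal shipping plan:
  P1->Substation1: 34 × 13 = 442
  P1->Substation3: 10 × 6 = 60
  P2->Substation2: 115 × 10 = 1150
  P3->Substation1: 36 × 14 = 504
  P3->Substation2: 68 × 12 = 816
Total = 442 + 60 + 1150 + 504 + 816 = 2972.
(Supply check: P1 ships 44; P2 ships 115; P3 ships 104.)

2972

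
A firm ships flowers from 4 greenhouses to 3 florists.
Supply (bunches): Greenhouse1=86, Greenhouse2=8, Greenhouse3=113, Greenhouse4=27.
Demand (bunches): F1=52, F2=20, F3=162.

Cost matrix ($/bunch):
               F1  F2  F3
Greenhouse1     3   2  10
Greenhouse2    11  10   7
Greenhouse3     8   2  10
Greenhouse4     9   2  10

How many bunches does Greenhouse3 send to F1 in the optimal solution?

0

The minimum-cost plan:
  Greenhouse1–F1: 52 × $3 = $156
  Greenhouse1–F2: 20 × $2 = $40
  Greenhouse1–F3: 14 × $10 = $140
  Greenhouse2–F3: 8 × $7 = $56
  Greenhouse3–F3: 113 × $10 = $1130
  Greenhouse4–F3: 27 × $10 = $270
Total cost = $1792.
The route Greenhouse3→F1 is not used.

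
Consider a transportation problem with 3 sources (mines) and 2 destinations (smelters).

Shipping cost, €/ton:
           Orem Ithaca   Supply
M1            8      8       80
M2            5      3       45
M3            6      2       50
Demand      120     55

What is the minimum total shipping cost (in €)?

955

One minimum-cost allocation:
  M1 to Orem: 80 × €8 = €640
  M2 to Orem: 40 × €5 = €200
  M2 to Ithaca: 5 × €3 = €15
  M3 to Ithaca: 50 × €2 = €100
Total = 640 + 200 + 15 + 100 = €955.
(Supply check: M1 ships 80; M2 ships 45; M3 ships 50.)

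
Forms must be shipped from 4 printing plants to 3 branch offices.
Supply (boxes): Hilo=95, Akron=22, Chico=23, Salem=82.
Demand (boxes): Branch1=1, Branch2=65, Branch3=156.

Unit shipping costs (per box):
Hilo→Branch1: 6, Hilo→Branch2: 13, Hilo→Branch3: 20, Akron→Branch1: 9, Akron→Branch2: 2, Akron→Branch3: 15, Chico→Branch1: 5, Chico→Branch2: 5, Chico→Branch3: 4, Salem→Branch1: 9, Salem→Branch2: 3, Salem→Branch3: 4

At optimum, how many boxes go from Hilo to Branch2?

43

Solving gives:
  Hilo–Branch1: 1 × 6 = 6
  Hilo–Branch2: 43 × 13 = 559
  Hilo–Branch3: 51 × 20 = 1020
  Akron–Branch2: 22 × 2 = 44
  Chico–Branch3: 23 × 4 = 92
  Salem–Branch3: 82 × 4 = 328
Total cost = 2049.
So Hilo→Branch2 carries 43 boxes.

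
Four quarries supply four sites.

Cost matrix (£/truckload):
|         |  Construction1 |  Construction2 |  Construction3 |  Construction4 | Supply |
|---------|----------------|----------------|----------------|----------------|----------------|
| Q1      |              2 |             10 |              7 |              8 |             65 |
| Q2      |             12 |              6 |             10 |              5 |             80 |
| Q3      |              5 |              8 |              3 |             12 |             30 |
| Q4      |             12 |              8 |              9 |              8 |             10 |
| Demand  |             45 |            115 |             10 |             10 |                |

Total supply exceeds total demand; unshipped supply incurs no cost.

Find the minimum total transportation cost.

A cheapest plan:
  Q1->Construction1: 45 × £2 = £90
  Q1->Construction2: 5 × £10 = £50
  Q1->Construction4: 10 × £8 = £80
  Q2->Construction2: 80 × £6 = £480
  Q3->Construction2: 20 × £8 = £160
  Q3->Construction3: 10 × £3 = £30
  Q4->Construction2: 10 × £8 = £80
Total = 90 + 50 + 80 + 480 + 160 + 30 + 80 = £970.
(Supply check: Q1 ships 60; Q2 ships 80; Q3 ships 30; Q4 ships 10.)

970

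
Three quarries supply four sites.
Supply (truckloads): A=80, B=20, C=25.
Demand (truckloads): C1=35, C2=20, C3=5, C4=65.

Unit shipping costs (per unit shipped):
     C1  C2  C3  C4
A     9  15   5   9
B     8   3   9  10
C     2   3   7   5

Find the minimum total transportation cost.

810

A cheapest plan:
  A to C1: 10 × 9 = 90
  A to C3: 5 × 5 = 25
  A to C4: 65 × 9 = 585
  B to C2: 20 × 3 = 60
  C to C1: 25 × 2 = 50
Total = 90 + 25 + 585 + 60 + 50 = 810.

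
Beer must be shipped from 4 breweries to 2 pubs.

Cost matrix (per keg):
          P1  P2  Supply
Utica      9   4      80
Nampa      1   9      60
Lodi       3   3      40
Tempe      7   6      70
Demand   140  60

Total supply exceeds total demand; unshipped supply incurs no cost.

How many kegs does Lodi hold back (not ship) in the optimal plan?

Minimum-cost shipments:
  Utica to P2: 60 × 4 = 240
  Nampa to P1: 60 × 1 = 60
  Lodi to P1: 40 × 3 = 120
  Tempe to P1: 40 × 7 = 280
Total cost = 700.
Lodi ships 40 of its 40, leaving 0.

0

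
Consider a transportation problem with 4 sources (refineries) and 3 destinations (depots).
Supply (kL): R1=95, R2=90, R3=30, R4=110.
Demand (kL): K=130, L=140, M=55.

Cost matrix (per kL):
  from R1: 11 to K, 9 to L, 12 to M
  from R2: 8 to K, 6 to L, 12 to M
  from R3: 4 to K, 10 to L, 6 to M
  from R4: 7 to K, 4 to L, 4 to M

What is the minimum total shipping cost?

2155

A cheapest plan:
  R1–K: 10 × 11 = 110
  R1–L: 85 × 9 = 765
  R2–K: 90 × 8 = 720
  R3–K: 30 × 4 = 120
  R4–L: 55 × 4 = 220
  R4–M: 55 × 4 = 220
Total = 110 + 765 + 720 + 120 + 220 + 220 = 2155.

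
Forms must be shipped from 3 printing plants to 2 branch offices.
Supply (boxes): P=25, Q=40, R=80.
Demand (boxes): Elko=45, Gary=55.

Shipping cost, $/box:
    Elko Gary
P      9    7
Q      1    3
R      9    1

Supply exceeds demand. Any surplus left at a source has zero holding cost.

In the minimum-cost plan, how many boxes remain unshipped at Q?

0

Minimum-cost shipments:
  Q–Elko: 40 boxes
  R–Elko: 5 boxes
  R–Gary: 55 boxes
Total cost = $140.
Q ships 40 of its 40, leaving 0.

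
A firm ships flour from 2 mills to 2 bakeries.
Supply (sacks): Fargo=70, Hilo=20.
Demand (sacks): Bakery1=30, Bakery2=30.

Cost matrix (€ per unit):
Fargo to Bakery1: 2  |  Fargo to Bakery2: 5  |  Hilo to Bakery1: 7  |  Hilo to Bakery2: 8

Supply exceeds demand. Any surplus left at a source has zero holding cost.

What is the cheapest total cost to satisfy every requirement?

A cheapest plan:
  Fargo→Bakery1: 30 sacks
  Fargo→Bakery2: 30 sacks
Total cost = €210.

210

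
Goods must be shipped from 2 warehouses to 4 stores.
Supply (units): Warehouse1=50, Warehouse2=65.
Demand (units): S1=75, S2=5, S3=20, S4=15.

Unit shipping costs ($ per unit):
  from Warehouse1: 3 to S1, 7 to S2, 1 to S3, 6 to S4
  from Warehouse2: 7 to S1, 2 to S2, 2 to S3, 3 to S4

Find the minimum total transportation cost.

One minimum-cost allocation:
  Warehouse1–S1: 50 × $3 = $150
  Warehouse2–S1: 25 × $7 = $175
  Warehouse2–S2: 5 × $2 = $10
  Warehouse2–S3: 20 × $2 = $40
  Warehouse2–S4: 15 × $3 = $45
Total = 150 + 175 + 10 + 40 + 45 = $420.
(Supply check: Warehouse1 ships 50; Warehouse2 ships 65.)

420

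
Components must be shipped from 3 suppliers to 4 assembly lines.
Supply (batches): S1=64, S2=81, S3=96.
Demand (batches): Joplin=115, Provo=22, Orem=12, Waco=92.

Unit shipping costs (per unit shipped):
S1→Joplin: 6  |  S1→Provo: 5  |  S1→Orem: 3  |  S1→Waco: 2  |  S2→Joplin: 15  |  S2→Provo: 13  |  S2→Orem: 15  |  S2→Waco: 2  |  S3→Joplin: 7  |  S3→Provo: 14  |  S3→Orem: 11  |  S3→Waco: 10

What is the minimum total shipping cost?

Optimal allocation:
  S1→Joplin: 19 batches
  S1→Provo: 22 batches
  S1→Orem: 12 batches
  S1→Waco: 11 batches
  S2→Waco: 81 batches
  S3→Joplin: 96 batches
Total cost = 1116.

1116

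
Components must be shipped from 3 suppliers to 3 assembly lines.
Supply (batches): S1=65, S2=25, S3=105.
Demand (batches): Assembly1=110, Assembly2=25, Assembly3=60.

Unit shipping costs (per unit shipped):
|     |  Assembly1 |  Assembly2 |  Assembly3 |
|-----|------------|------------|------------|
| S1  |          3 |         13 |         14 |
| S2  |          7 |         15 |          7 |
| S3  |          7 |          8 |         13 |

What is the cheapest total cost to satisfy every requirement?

A cheapest plan:
  S1→Assembly1: 65 × 3 = 195
  S2→Assembly3: 25 × 7 = 175
  S3→Assembly1: 45 × 7 = 315
  S3→Assembly2: 25 × 8 = 200
  S3→Assembly3: 35 × 13 = 455
Total = 195 + 175 + 315 + 200 + 455 = 1340.

1340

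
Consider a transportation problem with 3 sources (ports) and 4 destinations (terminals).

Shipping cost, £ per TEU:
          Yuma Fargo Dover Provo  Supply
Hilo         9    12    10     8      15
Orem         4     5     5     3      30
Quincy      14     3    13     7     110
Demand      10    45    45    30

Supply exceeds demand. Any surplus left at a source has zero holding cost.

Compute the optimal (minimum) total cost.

765

One minimum-cost allocation:
  Hilo->Dover: 15 × £10 = £150
  Orem->Yuma: 10 × £4 = £40
  Orem->Dover: 20 × £5 = £100
  Quincy->Fargo: 45 × £3 = £135
  Quincy->Dover: 10 × £13 = £130
  Quincy->Provo: 30 × £7 = £210
Total = 150 + 40 + 100 + 135 + 130 + 210 = £765.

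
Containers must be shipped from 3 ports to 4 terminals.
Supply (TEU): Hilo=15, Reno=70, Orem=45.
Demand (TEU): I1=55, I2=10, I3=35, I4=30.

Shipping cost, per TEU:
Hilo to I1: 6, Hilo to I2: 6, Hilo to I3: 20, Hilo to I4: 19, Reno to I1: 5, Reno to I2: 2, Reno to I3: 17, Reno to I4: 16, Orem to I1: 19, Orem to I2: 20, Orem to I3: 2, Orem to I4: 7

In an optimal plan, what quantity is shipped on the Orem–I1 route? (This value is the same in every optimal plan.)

0

Optimal shipments:
  Hilo–I1: 15 TEU
  Reno–I1: 40 TEU
  Reno–I2: 10 TEU
  Reno–I4: 20 TEU
  Orem–I3: 35 TEU
  Orem–I4: 10 TEU
Total cost = 770.
The route Orem→I1 is not used.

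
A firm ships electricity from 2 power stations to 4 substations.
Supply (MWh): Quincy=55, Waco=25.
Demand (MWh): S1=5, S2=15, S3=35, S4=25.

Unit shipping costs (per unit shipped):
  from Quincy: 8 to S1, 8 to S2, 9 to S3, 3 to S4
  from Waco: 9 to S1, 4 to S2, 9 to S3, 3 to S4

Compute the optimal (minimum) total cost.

490

One minimum-cost allocation:
  Quincy to S1: 5 × 8 = 40
  Quincy to S3: 25 × 9 = 225
  Quincy to S4: 25 × 3 = 75
  Waco to S2: 15 × 4 = 60
  Waco to S3: 10 × 9 = 90
Total = 40 + 225 + 75 + 60 + 90 = 490.
(Supply check: Quincy ships 55; Waco ships 25.)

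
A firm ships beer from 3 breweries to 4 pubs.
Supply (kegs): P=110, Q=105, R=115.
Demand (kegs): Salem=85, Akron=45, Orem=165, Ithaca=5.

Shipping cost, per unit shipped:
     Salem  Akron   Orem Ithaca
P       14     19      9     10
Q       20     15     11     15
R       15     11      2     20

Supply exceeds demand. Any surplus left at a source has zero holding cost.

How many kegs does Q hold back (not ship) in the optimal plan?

30

An optimal plan:
  P->Salem: 85 × 14 = 1190
  P->Orem: 20 × 9 = 180
  P->Ithaca: 5 × 10 = 50
  Q->Akron: 45 × 15 = 675
  Q->Orem: 30 × 11 = 330
  R->Orem: 115 × 2 = 230
Total cost = 2655.
Q ships 75 of its 105, leaving 30.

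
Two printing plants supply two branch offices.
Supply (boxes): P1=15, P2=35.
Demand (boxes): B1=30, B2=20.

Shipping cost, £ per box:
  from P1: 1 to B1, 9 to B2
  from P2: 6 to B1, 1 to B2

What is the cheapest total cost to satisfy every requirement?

125

An optimal shipping plan:
  P1 to B1: 15 × £1 = £15
  P2 to B1: 15 × £6 = £90
  P2 to B2: 20 × £1 = £20
Total = 15 + 90 + 20 = £125.
(Supply check: P1 ships 15; P2 ships 35.)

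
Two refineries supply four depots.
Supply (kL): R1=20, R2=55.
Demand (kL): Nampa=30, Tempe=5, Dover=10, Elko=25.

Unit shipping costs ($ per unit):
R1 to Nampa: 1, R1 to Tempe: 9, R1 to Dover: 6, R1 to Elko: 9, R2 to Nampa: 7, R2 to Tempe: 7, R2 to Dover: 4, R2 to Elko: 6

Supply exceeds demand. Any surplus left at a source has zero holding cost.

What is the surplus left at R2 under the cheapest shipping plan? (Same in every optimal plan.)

5

An optimal plan:
  R1–Nampa: 20 × $1 = $20
  R2–Nampa: 10 × $7 = $70
  R2–Tempe: 5 × $7 = $35
  R2–Dover: 10 × $4 = $40
  R2–Elko: 25 × $6 = $150
Total cost = $315.
R2 ships 50 of its 55, leaving 5.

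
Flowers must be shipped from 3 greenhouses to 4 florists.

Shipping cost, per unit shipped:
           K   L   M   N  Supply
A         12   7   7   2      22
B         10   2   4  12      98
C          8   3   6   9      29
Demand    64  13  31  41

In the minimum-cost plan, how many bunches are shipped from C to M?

0

Optimal shipments:
  A to N: 22 × 2 = 44
  B to K: 54 × 10 = 540
  B to L: 13 × 2 = 26
  B to M: 31 × 4 = 124
  C to K: 10 × 8 = 80
  C to N: 19 × 9 = 171
Total cost = 985.
The route C→M is not used.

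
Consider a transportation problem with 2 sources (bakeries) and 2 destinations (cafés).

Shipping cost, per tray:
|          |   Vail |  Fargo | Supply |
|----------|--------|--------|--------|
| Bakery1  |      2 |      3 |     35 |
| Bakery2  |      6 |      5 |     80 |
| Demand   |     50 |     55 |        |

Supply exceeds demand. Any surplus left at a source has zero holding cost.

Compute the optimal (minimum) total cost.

435

A cheapest plan:
  Bakery1->Vail: 35 × 2 = 70
  Bakery2->Vail: 15 × 6 = 90
  Bakery2->Fargo: 55 × 5 = 275
Total = 70 + 90 + 275 = 435.
(Supply check: Bakery1 ships 35; Bakery2 ships 70.)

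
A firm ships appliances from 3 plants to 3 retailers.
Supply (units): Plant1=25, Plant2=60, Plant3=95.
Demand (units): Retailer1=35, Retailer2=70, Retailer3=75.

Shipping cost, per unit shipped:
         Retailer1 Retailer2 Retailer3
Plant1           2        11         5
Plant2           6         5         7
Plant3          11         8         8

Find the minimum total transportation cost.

Optimal allocation:
  Plant1->Retailer1: 25 × 2 = 50
  Plant2->Retailer1: 10 × 6 = 60
  Plant2->Retailer2: 50 × 5 = 250
  Plant3->Retailer2: 20 × 8 = 160
  Plant3->Retailer3: 75 × 8 = 600
Total = 50 + 60 + 250 + 160 + 600 = 1120.

1120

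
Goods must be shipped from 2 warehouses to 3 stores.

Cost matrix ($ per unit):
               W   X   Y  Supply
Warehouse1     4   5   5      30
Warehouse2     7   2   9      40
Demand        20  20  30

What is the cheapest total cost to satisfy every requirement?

330

Optimal allocation:
  Warehouse1→Y: 30 × $5 = $150
  Warehouse2→W: 20 × $7 = $140
  Warehouse2→X: 20 × $2 = $40
Total = 150 + 140 + 40 = $330.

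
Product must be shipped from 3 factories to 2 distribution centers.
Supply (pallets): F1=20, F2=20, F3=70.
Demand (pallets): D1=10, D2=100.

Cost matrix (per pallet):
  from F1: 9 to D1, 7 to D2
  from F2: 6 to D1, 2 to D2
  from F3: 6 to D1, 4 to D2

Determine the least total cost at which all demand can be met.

480

An optimal shipping plan:
  F1 to D1: 10 × 9 = 90
  F1 to D2: 10 × 7 = 70
  F2 to D2: 20 × 2 = 40
  F3 to D2: 70 × 4 = 280
Total = 90 + 70 + 40 + 280 = 480.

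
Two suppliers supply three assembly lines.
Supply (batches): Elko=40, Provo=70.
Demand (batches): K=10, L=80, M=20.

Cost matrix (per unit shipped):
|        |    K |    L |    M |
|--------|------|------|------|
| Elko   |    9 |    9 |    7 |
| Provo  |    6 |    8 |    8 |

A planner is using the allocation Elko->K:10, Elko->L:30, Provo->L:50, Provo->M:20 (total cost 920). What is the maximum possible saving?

60

Current plan cost = 10·9 + 30·9 + 50·8 + 20·8 = 920.
Optimal plan:
  Elko->L: 20 × 9 = 180
  Elko->M: 20 × 7 = 140
  Provo->K: 10 × 6 = 60
  Provo->L: 60 × 8 = 480
Optimal cost = 860.
Saving = 920 − 860 = 60.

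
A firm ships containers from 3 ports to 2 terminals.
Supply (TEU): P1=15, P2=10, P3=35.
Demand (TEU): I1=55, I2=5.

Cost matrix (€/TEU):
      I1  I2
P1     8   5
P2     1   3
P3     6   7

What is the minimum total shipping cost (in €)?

325

A cheapest plan:
  P1–I1: 10 TEU
  P1–I2: 5 TEU
  P2–I1: 10 TEU
  P3–I1: 35 TEU
Total cost = €325.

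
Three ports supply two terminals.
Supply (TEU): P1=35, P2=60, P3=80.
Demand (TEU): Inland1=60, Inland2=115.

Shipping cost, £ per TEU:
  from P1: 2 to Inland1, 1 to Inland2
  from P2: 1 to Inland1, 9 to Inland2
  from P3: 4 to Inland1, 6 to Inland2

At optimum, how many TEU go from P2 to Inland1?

Solving gives:
  P1 to Inland2: 35 × £1 = £35
  P2 to Inland1: 60 × £1 = £60
  P3 to Inland2: 80 × £6 = £480
Total cost = £575.
So P2→Inland1 carries 60 TEU.

60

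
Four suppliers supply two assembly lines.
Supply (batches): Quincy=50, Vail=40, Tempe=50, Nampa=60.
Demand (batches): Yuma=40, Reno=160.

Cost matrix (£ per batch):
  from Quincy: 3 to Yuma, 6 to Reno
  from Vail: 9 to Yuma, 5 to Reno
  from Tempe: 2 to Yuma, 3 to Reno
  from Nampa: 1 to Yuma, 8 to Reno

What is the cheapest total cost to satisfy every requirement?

A cheapest plan:
  Quincy to Reno: 50 × £6 = £300
  Vail to Reno: 40 × £5 = £200
  Tempe to Reno: 50 × £3 = £150
  Nampa to Yuma: 40 × £1 = £40
  Nampa to Reno: 20 × £8 = £160
Total = 300 + 200 + 150 + 40 + 160 = £850.
(Supply check: Quincy ships 50; Vail ships 40; Tempe ships 50; Nampa ships 60.)

850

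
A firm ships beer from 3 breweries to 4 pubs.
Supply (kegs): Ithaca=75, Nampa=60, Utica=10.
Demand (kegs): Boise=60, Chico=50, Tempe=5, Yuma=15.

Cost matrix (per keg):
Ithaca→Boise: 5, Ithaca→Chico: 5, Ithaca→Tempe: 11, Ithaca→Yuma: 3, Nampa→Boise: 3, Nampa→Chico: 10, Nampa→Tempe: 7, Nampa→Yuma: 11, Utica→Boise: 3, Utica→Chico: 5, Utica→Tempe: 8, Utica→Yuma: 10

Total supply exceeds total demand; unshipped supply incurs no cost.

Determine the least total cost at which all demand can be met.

Optimal allocation:
  Ithaca->Chico: 50 × 5 = 250
  Ithaca->Yuma: 15 × 3 = 45
  Nampa->Boise: 55 × 3 = 165
  Nampa->Tempe: 5 × 7 = 35
  Utica->Boise: 5 × 3 = 15
Total = 250 + 45 + 165 + 35 + 15 = 510.

510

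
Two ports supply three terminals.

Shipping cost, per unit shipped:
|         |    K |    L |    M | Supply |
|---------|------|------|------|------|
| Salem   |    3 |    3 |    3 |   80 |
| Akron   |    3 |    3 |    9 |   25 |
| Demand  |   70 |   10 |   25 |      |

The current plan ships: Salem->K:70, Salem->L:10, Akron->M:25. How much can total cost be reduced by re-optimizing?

Current plan cost = 70·3 + 10·3 + 25·9 = 465.
Optimal plan:
  Salem→K: 45 × 3 = 135
  Salem→L: 10 × 3 = 30
  Salem→M: 25 × 3 = 75
  Akron→K: 25 × 3 = 75
Optimal cost = 315.
Saving = 465 − 315 = 150.

150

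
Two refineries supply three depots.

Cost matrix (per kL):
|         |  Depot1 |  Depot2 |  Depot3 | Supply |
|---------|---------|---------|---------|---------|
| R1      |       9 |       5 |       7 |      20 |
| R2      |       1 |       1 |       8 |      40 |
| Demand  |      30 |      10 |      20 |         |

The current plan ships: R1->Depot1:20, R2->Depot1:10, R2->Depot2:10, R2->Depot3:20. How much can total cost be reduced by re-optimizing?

180

Current plan cost = 20·9 + 10·1 + 10·1 + 20·8 = 360.
Optimal plan:
  R1–Depot3: 20 kL
  R2–Depot1: 30 kL
  R2–Depot2: 10 kL
Optimal cost = 180.
Saving = 360 − 180 = 180.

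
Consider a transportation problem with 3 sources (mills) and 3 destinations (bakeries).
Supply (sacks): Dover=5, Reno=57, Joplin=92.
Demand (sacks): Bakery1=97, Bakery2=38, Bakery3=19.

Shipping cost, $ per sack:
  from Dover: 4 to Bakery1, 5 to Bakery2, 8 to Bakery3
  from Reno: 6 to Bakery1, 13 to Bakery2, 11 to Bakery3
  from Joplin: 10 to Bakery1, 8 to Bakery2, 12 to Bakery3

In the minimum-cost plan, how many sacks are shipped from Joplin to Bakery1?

Optimal shipments:
  Dover→Bakery1: 5 × $4 = $20
  Reno→Bakery1: 57 × $6 = $342
  Joplin→Bakery1: 35 × $10 = $350
  Joplin→Bakery2: 38 × $8 = $304
  Joplin→Bakery3: 19 × $12 = $228
Total cost = $1244.
So Joplin→Bakery1 carries 35 sacks.

35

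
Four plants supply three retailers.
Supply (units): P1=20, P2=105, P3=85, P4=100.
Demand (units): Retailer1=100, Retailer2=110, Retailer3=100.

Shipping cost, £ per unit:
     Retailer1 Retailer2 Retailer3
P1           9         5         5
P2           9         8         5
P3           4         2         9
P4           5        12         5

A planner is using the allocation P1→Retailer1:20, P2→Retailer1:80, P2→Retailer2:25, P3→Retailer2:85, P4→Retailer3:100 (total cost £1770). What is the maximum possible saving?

460

Current plan cost = 20·9 + 80·9 + 25·8 + 85·2 + 100·5 = £1770.
Optimal plan:
  P1->Retailer2: 20 × £5 = £100
  P2->Retailer2: 5 × £8 = £40
  P2->Retailer3: 100 × £5 = £500
  P3->Retailer2: 85 × £2 = £170
  P4->Retailer1: 100 × £5 = £500
Optimal cost = £1310.
Saving = 1770 − 1310 = £460.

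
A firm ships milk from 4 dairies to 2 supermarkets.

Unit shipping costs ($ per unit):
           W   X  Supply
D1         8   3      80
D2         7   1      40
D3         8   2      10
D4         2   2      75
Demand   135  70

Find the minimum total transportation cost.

An optimal shipping plan:
  D1->W: 60 crates
  D1->X: 20 crates
  D2->X: 40 crates
  D3->X: 10 crates
  D4->W: 75 crates
Total cost = $750.

750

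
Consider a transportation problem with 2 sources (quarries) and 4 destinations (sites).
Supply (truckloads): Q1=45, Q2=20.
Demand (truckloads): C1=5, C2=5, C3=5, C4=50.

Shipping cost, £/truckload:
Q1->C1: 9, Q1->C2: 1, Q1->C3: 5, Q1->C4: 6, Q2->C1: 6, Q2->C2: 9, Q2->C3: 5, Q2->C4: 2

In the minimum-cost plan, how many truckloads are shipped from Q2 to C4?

20

Optimal shipments:
  Q1–C1: 5 × £9 = £45
  Q1–C2: 5 × £1 = £5
  Q1–C3: 5 × £5 = £25
  Q1–C4: 30 × £6 = £180
  Q2–C4: 20 × £2 = £40
Total cost = £295.
So Q2→C4 carries 20 truckloads.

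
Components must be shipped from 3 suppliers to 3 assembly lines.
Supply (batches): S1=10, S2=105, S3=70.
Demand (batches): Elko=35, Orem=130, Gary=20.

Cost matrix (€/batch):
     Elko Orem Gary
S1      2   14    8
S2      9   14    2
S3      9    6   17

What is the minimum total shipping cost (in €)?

A cheapest plan:
  S1->Elko: 10 × €2 = €20
  S2->Elko: 25 × €9 = €225
  S2->Orem: 60 × €14 = €840
  S2->Gary: 20 × €2 = €40
  S3->Orem: 70 × €6 = €420
Total = 20 + 225 + 840 + 40 + 420 = €1545.

1545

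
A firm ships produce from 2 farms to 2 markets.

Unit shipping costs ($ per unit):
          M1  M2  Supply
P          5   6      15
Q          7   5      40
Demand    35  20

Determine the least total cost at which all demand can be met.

A cheapest plan:
  P->M1: 15 × $5 = $75
  Q->M1: 20 × $7 = $140
  Q->M2: 20 × $5 = $100
Total = 75 + 140 + 100 = $315.
(Supply check: P ships 15; Q ships 40.)

315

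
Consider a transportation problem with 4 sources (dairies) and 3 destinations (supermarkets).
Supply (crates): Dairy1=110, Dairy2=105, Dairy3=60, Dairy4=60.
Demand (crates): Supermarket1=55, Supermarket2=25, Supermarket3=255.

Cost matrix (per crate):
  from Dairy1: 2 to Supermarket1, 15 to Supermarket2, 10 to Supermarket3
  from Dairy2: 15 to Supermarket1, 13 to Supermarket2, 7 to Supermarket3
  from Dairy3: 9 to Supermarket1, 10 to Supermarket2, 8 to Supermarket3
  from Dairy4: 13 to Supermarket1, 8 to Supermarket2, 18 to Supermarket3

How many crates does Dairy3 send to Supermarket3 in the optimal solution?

The minimum-cost plan:
  Dairy1 to Supermarket1: 55 × 2 = 110
  Dairy1 to Supermarket3: 55 × 10 = 550
  Dairy2 to Supermarket3: 105 × 7 = 735
  Dairy3 to Supermarket3: 60 × 8 = 480
  Dairy4 to Supermarket2: 25 × 8 = 200
  Dairy4 to Supermarket3: 35 × 18 = 630
Total cost = 2705.
So Dairy3→Supermarket3 carries 60 crates.

60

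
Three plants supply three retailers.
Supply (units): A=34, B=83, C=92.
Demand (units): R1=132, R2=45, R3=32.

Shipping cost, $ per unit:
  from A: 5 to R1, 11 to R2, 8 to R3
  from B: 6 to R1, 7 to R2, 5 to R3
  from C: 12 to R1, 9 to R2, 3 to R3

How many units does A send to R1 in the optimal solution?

34

The minimum-cost plan:
  A→R1: 34 units
  B→R1: 83 units
  C→R1: 15 units
  C→R2: 45 units
  C→R3: 32 units
Total cost = $1349.
So A→R1 carries 34 units.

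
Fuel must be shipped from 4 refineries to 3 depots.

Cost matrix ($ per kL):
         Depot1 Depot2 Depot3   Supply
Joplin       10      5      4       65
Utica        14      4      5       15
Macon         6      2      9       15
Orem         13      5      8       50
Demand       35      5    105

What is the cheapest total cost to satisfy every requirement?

A cheapest plan:
  Joplin->Depot3: 65 kL
  Utica->Depot3: 15 kL
  Macon->Depot1: 15 kL
  Orem->Depot1: 20 kL
  Orem->Depot2: 5 kL
  Orem->Depot3: 25 kL
Total cost = $910.

910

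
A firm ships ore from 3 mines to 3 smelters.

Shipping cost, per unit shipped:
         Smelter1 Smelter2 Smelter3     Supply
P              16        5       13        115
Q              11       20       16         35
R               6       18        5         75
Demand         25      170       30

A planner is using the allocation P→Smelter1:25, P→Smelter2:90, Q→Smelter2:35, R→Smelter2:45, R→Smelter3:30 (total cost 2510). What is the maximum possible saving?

Current plan cost = 25·16 + 90·5 + 35·20 + 45·18 + 30·5 = 2510.
Optimal plan:
  P->Smelter2: 115 × 5 = 575
  Q->Smelter2: 35 × 20 = 700
  R->Smelter1: 25 × 6 = 150
  R->Smelter2: 20 × 18 = 360
  R->Smelter3: 30 × 5 = 150
Optimal cost = 1935.
Saving = 2510 − 1935 = 575.

575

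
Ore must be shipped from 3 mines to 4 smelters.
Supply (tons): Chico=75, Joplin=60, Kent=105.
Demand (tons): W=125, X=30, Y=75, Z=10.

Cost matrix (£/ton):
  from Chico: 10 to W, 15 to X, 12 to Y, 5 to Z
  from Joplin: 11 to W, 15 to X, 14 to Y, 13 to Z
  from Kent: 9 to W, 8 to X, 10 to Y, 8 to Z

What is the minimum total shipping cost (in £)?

Optimal allocation:
  Chico to W: 65 × £10 = £650
  Chico to Z: 10 × £5 = £50
  Joplin to W: 60 × £11 = £660
  Kent to X: 30 × £8 = £240
  Kent to Y: 75 × £10 = £750
Total = 650 + 50 + 660 + 240 + 750 = £2350.
(Supply check: Chico ships 75; Joplin ships 60; Kent ships 105.)

2350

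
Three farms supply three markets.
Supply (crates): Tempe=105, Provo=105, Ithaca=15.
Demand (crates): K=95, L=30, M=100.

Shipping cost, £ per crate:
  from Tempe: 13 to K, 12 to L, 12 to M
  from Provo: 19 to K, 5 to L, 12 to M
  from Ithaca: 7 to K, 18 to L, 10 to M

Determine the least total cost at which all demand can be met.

2495

An optimal shipping plan:
  Tempe–K: 80 × £13 = £1040
  Tempe–M: 25 × £12 = £300
  Provo–L: 30 × £5 = £150
  Provo–M: 75 × £12 = £900
  Ithaca–K: 15 × £7 = £105
Total = 1040 + 300 + 150 + 900 + 105 = £2495.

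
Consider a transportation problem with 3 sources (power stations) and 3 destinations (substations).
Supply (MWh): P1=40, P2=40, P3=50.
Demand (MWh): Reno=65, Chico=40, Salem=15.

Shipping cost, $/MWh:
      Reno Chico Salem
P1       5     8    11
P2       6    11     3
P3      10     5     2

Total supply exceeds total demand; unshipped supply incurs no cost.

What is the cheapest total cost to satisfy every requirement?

An optimal shipping plan:
  P1->Reno: 40 × $5 = $200
  P2->Reno: 25 × $6 = $150
  P2->Salem: 5 × $3 = $15
  P3->Chico: 40 × $5 = $200
  P3->Salem: 10 × $2 = $20
Total = 200 + 150 + 15 + 200 + 20 = $585.

585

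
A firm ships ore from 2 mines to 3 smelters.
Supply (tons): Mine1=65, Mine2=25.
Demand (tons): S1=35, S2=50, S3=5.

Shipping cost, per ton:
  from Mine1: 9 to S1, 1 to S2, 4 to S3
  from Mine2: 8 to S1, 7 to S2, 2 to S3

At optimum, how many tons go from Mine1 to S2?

50

Optimal shipments:
  Mine1→S1: 15 × 9 = 135
  Mine1→S2: 50 × 1 = 50
  Mine2→S1: 20 × 8 = 160
  Mine2→S3: 5 × 2 = 10
Total cost = 355.
So Mine1→S2 carries 50 tons.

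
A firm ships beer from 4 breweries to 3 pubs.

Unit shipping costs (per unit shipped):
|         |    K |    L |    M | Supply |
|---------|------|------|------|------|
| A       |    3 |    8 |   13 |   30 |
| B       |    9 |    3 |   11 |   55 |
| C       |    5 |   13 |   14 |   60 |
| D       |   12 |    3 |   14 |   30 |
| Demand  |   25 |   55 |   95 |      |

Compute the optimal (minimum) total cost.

1475

A cheapest plan:
  A–K: 25 × 3 = 75
  A–M: 5 × 13 = 65
  B–L: 25 × 3 = 75
  B–M: 30 × 11 = 330
  C–M: 60 × 14 = 840
  D–L: 30 × 3 = 90
Total = 75 + 65 + 75 + 330 + 840 + 90 = 1475.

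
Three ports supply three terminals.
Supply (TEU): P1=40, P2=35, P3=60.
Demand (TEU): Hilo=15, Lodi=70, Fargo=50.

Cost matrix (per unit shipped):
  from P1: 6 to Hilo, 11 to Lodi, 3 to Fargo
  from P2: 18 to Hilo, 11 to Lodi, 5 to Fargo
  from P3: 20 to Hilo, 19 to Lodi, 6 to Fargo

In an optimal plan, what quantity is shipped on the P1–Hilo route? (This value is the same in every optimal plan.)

The minimum-cost plan:
  P1 to Hilo: 15 TEU
  P1 to Lodi: 25 TEU
  P2 to Lodi: 35 TEU
  P3 to Lodi: 10 TEU
  P3 to Fargo: 50 TEU
Total cost = 1240.
So P1→Hilo carries 15 TEU.

15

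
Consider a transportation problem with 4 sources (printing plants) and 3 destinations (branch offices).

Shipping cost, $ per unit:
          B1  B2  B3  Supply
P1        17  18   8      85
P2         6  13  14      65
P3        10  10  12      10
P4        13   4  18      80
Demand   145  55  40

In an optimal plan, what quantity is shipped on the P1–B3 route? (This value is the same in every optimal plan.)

Solving gives:
  P1->B1: 45 boxes
  P1->B3: 40 boxes
  P2->B1: 65 boxes
  P3->B1: 10 boxes
  P4->B1: 25 boxes
  P4->B2: 55 boxes
Total cost = $2120.
So P1→B3 carries 40 boxes.

40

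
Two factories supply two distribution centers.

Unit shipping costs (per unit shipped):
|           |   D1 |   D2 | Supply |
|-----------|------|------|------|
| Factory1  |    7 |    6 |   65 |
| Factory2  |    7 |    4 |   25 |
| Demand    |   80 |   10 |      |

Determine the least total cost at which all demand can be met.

600

An optimal shipping plan:
  Factory1→D1: 65 × 7 = 455
  Factory2→D1: 15 × 7 = 105
  Factory2→D2: 10 × 4 = 40
Total = 455 + 105 + 40 = 600.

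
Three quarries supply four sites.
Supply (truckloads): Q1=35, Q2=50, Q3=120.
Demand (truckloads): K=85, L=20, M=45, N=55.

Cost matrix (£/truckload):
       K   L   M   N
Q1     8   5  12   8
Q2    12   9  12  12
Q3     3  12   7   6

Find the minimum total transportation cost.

1285

Optimal allocation:
  Q1 to L: 20 × £5 = £100
  Q1 to N: 15 × £8 = £120
  Q2 to M: 45 × £12 = £540
  Q2 to N: 5 × £12 = £60
  Q3 to K: 85 × £3 = £255
  Q3 to N: 35 × £6 = £210
Total = 100 + 120 + 540 + 60 + 255 + 210 = £1285.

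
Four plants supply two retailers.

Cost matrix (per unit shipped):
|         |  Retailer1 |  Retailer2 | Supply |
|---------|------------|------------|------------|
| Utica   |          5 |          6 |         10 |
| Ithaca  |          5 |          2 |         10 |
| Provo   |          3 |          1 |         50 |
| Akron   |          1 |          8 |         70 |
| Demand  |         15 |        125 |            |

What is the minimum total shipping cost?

585

An optimal shipping plan:
  Utica->Retailer2: 10 × 6 = 60
  Ithaca->Retailer2: 10 × 2 = 20
  Provo->Retailer2: 50 × 1 = 50
  Akron->Retailer1: 15 × 1 = 15
  Akron->Retailer2: 55 × 8 = 440
Total = 60 + 20 + 50 + 15 + 440 = 585.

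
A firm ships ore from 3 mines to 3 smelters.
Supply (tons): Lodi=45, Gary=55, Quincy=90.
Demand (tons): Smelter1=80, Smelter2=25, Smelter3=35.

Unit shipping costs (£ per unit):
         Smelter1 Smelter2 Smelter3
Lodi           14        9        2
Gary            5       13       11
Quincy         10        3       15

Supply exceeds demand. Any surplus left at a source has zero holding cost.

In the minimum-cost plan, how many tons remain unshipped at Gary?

0

Minimum-cost shipments:
  Lodi→Smelter3: 35 × £2 = £70
  Gary→Smelter1: 55 × £5 = £275
  Quincy→Smelter1: 25 × £10 = £250
  Quincy→Smelter2: 25 × £3 = £75
Total cost = £670.
Gary ships 55 of its 55, leaving 0.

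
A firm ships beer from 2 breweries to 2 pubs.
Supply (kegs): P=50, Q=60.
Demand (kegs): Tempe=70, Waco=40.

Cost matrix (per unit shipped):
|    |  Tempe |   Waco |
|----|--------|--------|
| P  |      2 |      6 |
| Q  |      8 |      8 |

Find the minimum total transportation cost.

Optimal allocation:
  P→Tempe: 50 kegs
  Q→Tempe: 20 kegs
  Q→Waco: 40 kegs
Total cost = 580.
(Supply check: P ships 50; Q ships 60.)

580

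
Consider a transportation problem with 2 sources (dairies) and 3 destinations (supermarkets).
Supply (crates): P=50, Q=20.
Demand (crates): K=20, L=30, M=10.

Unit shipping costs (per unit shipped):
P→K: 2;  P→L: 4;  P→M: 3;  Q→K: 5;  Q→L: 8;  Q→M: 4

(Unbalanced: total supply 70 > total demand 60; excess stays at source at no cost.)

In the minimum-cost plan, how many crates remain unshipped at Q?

An optimal plan:
  P->K: 20 × 2 = 40
  P->L: 30 × 4 = 120
  Q->M: 10 × 4 = 40
Total cost = 200.
Q ships 10 of its 20, leaving 10.

10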